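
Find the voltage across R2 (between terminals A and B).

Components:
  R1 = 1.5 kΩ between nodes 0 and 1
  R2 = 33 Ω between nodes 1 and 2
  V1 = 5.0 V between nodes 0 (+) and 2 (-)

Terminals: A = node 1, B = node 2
R1 and R2 are in series across V1 (node 0 → node 1 → node 2), and the output A–B is taken across R2, so this is a voltage divider.
Series current: I = V1/(R1 + R2) = 5/(1500 + 33) = 5/1533 = 0.003262 A
V_R2 = I × R2 = V1 × R2/(R1 + R2) = 5 × 33/1533 = 0.1076 V

Final answer: 0.1076 V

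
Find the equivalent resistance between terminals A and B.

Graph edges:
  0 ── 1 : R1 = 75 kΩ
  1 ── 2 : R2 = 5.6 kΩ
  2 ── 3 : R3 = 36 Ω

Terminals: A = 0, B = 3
Reduce the network between node 0 (A) and node 3 (B) by series/parallel combination:
  Rs1 = R1 + R2 (series, joined only at node 1) = 75000 + 5600 = 80600 Ω
  Rs2 = R3 + Rs1 (series, joined only at node 2) = 36 + 80600 = 80640 Ω
R_eq = 80.64 kΩ

Final answer: 80.64 kΩ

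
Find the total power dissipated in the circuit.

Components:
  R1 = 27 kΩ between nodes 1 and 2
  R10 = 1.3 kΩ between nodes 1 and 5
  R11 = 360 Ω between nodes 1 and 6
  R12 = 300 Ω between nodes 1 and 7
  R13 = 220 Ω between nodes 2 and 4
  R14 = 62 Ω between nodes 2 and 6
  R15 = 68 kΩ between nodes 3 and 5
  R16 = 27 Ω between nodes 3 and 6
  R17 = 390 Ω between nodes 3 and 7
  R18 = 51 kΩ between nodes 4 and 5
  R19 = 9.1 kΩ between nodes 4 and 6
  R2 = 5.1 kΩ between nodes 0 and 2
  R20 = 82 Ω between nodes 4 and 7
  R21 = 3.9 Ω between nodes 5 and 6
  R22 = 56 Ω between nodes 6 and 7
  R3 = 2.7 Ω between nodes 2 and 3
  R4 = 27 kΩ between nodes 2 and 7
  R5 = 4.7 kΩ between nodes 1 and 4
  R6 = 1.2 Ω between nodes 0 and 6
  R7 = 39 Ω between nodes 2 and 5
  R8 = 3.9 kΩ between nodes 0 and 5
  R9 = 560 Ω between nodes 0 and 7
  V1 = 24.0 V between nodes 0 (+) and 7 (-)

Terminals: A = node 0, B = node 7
Nodal analysis, taking node 7 as the 0 V reference.
Source V1 fixes V_0 = 24 V.
KCL at each unknown node (sum of currents leaving = 0; resistances in Ω):
  Node 1: (V_1 - V_2)/27000 + (V_1 - V_4)/4700 + (V_1 - V_5)/1300 + (V_1 - V_6)/360 + (V_1 - 0)/300 = 0
  Node 2: (V_2 - V_1)/27000 + (V_2 - 24)/5100 + (V_2 - V_3)/2.7 + (V_2 - 0)/27000 + (V_2 - V_5)/39 + (V_2 - V_4)/220 + (V_2 - V_6)/62 = 0
  Node 3: (V_3 - V_2)/2.7 + (V_3 - V_5)/68000 + (V_3 - V_6)/27 + (V_3 - 0)/390 = 0
  Node 4: (V_4 - V_1)/4700 + (V_4 - V_2)/220 + (V_4 - V_5)/51000 + (V_4 - V_6)/9100 + (V_4 - 0)/82 = 0
  Node 5: (V_5 - V_2)/39 + (V_5 - 24)/3900 + (V_5 - V_1)/1300 + (V_5 - V_3)/68000 + (V_5 - V_4)/51000 + (V_5 - V_6)/3.9 = 0
  Node 6: (V_6 - 24)/1.2 + (V_6 - V_1)/360 + (V_6 - V_2)/62 + (V_6 - V_3)/27 + (V_6 - V_4)/9100 + (V_6 - V_5)/3.9 + (V_6 - 0)/56 = 0
Collecting terms (coefficients in siemens):
  0.00713·V_1 - 0.00003704·V_2 - 0.0002128·V_4 - 0.0007692·V_5 - 0.002778·V_6 = 0
  0.417·V_2 - 0.00003704·V_1 - 0.3704·V_3 - 0.004545·V_4 - 0.02564·V_5 - 0.01613·V_6 = 0.004706
  0.41·V_3 - 0.3704·V_2 - 0.00001471·V_5 - 0.03704·V_6 = 0
  0.01708·V_4 - 0.0002128·V_1 - 0.004545·V_2 - 0.00001961·V_5 - 0.0001099·V_6 = 0
  0.2831·V_5 - 0.0007692·V_1 - 0.02564·V_2 - 0.00001471·V_3 - 0.00001961·V_4 - 0.2564·V_6 = 0.006154
  1.164·V_6 - 0.002778·V_1 - 0.01613·V_2 - 0.03704·V_3 - 0.0001099·V_4 - 0.2564·V_5 = 20
Solving these 6 simultaneous equations (Gaussian elimination) gives:
  V_1 = 11.86 V, V_2 = 21.62 V, V_3 = 21.64 V, V_4 = 6.077 V
  V_5 = 23.11 V, V_6 = 23.3 V
Power in each resistor, P = (ΔV)²/R:
  P_R1 = (11.86 - 21.62)²/27000 = 0.003526 W
  P_R2 = (24 - 21.62)²/5100 = 0.00111 W
  P_R3 = (21.62 - 21.64)²/2.7 = 0.00009817 W
  P_R4 = (21.62 - 0)²/27000 = 0.01731 W
  P_R5 = (11.86 - 6.077)²/4700 = 0.007124 W
  P_R6 = (24 - 23.3)²/1.2 = 0.4111 W
  P_R7 = (21.62 - 23.11)²/39 = 0.05715 W
  P_R8 = (24 - 23.11)²/3900 = 0.0002012 W
  P_R9 = (24 - 0)²/560 = 1.029 W
  P_R10 = (11.86 - 23.11)²/1300 = 0.09736 W
  P_R11 = (11.86 - 23.3)²/360 = 0.3632 W
  P_R12 = (11.86 - 0)²/300 = 0.4692 W
  P_R13 = (21.62 - 6.077)²/220 = 1.098 W
  P_R14 = (21.62 - 23.3)²/62 = 0.04533 W
  P_R15 = (21.64 - 23.11)²/68000 = 0.00003207 W
  P_R16 = (21.64 - 23.3)²/27 = 0.1021 W
  P_R17 = (21.64 - 0)²/390 = 1.2 W
  P_R18 = (6.077 - 23.11)²/51000 = 0.005691 W
  P_R19 = (6.077 - 23.3)²/9100 = 0.03259 W
  P_R20 = (6.077 - 0)²/82 = 0.4504 W
  P_R21 = (23.11 - 23.3)²/3.9 = 0.008638 W
  P_R22 = (23.3 - 0)²/56 = 9.693 W
P_total = P_R1 + P_R2 + P_R3 + P_R4 + P_R5 + P_R6 + P_R7 + P_R8 + P_R9 + P_R10 + P_R11 + P_R12 + P_R13 + P_R14 + P_R15 + P_R16 + P_R17 + P_R18 + P_R19 + P_R20 + P_R21 + P_R22 = 15.09 W

Final answer: 15.09 W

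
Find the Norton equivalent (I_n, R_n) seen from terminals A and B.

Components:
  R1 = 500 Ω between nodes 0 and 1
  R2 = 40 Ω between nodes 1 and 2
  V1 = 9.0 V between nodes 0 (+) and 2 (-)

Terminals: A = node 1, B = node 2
Find the Thévenin equivalent first; then I_n = V_th/R_th and R_n = R_th.
Step 1 — V_th is the open-circuit voltage V_A - V_B (nothing connected across the terminals).
Nodal analysis, taking node 2 as the 0 V reference.
Source V1 fixes V_0 = 9 V.
KCL at each unknown node (sum of currents leaving = 0; resistances in Ω):
  Node 1: (V_1 - 9)/500 + (V_1 - 0)/40 = 0
Collecting terms: 0.027 × V_1 = 0.018  =>  V_1 = 0.6667 V
V_th = V_1 - V_2 = 0.6667 - 0 = 0.6667 V
Step 2 — R_th: zero the source — replace V1 by a short circuit (node 2 merges into node 0) — and find the resistance seen between A (node 1) and B (node 0).
Reduce the network between node 1 (A) and node 0 (B) by series/parallel combination:
  Rp1 = R1 ‖ R2 (parallel, both between nodes 0 and 1) = 1/(1/500 + 1/40) = 37.04 Ω
R_th = 37.04 Ω
I_n = V_th/R_th = 0.6667/37.04 = 0.018 A, and R_n = R_th = 37.04 Ω

Final answer: I_n = 0.018 A, R_n = 37.04 Ω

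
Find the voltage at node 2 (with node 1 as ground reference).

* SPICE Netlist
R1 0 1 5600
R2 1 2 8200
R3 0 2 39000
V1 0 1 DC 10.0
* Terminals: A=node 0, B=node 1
Nodal analysis, taking node 1 as the 0 V reference.
Source V1 fixes V_0 = 10 V.
KCL at each unknown node (sum of currents leaving = 0; resistances in Ω):
  Node 2: (V_2 - 0)/8200 + (V_2 - 10)/39000 = 0
Collecting terms: 0.0001476 × V_2 = 0.0002564  =>  V_2 = 1.737 V
The requested potential is V_2 = 1.737 V.

Final answer: V_2 = 1.737 V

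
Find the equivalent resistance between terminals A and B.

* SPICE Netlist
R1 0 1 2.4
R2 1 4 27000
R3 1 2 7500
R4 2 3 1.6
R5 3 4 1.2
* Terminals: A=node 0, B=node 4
Reduce the network between node 0 (A) and node 4 (B) by series/parallel combination:
  Rs1 = R3 + R4 (series, joined only at node 2) = 7500 + 1.6 = 7502 Ω
  Rs2 = R5 + Rs1 (series, joined only at node 3) = 1.2 + 7502 = 7503 Ω
  Rp1 = R2 ‖ Rs2 (parallel, both between nodes 1 and 4) = 1/(1/27000 + 1/7503) = 5871 Ω
  Rs3 = R1 + Rp1 (series, joined only at node 1) = 2.4 + 5871 = 5874 Ω
R_eq = 5.874 kΩ

Final answer: 5.874 kΩ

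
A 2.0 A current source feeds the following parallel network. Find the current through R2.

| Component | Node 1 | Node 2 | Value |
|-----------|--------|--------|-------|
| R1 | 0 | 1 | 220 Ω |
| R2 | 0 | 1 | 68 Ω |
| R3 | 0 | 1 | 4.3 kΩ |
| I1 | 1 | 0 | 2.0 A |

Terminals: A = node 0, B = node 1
All resistors sit directly between nodes 0 and 1, so they are in parallel and share one voltage V; the full source current 2 A splits among them.
1/R_par = 1/220 + 1/68 + 1/4300 = 0.01948 S  =>  R_par = 51.32 Ω
V = I × R_par = 2 × 51.32 = 102.6 V
I_R2 = V/R2 = 102.6/68 = 1.51 A

Final answer: 1.51 A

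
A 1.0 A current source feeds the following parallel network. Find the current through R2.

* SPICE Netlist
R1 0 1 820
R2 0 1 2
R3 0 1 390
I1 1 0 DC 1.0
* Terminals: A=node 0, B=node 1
All resistors sit directly between nodes 0 and 1, so they are in parallel and share one voltage V; the full source current 1 A splits among them.
1/R_par = 1/820 + 1/2 + 1/390 = 0.5038 S  =>  R_par = 1.985 Ω
V = I × R_par = 1 × 1.985 = 1.985 V
I_R2 = V/R2 = 1.985/2 = 0.9925 A

Final answer: 0.9925 A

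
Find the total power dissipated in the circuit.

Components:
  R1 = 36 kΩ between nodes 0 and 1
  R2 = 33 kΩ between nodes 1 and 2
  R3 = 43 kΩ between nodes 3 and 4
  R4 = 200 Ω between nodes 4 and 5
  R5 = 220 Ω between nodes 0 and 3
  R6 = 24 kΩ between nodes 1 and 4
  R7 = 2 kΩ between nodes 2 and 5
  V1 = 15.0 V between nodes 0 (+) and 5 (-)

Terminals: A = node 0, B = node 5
Nodal analysis, taking node 5 as the 0 V reference.
Source V1 fixes V_0 = 15 V.
KCL at each unknown node (sum of currents leaving = 0; resistances in Ω):
  Node 1: (V_1 - 15)/36000 + (V_1 - V_2)/33000 + (V_1 - V_4)/24000 = 0
  Node 2: (V_2 - V_1)/33000 + (V_2 - 0)/2000 = 0
  Node 3: (V_3 - V_4)/43000 + (V_3 - 15)/220 = 0
  Node 4: (V_4 - V_3)/43000 + (V_4 - 0)/200 + (V_4 - V_1)/24000 = 0
Collecting terms (coefficients in siemens):
  0.00009975·V_1 - 0.0000303·V_2 - 0.00004167·V_4 = 0.0004167
  0.0005303·V_2 - 0.0000303·V_1 = 0
  0.004569·V_3 - 0.00002326·V_4 = 0.06818
  0.005065·V_4 - 0.00004167·V_1 - 0.00002326·V_3 = 0
Solving these 4 simultaneous equations (Gaussian elimination) gives:
  V_1 = 4.295 V, V_2 = 0.2454 V, V_3 = 14.92 V, V_4 = 0.1039 V
Power in each resistor, P = (ΔV)²/R:
  P_R1 = (15 - 4.295)²/36000 = 0.003183 W
  P_R2 = (4.295 - 0.2454)²/33000 = 0.000497 W
  P_R3 = (14.92 - 0.1039)²/43000 = 0.005108 W
  P_R4 = (0.1039 - 0)²/200 = 0.00005393 W
  P_R5 = (15 - 14.92)²/220 = 0.00002613 W
  P_R6 = (4.295 - 0.1039)²/24000 = 0.000732 W
  P_R7 = (0.2454 - 0)²/2000 = 0.00003012 W
P_total = P_R1 + P_R2 + P_R3 + P_R4 + P_R5 + P_R6 + P_R7 = 0.00963 W

Final answer: 0.00963 W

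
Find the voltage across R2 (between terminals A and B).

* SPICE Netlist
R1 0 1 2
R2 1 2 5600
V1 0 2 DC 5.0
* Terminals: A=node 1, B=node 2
R1 and R2 are in series across V1 (node 0 → node 1 → node 2), and the output A–B is taken across R2, so this is a voltage divider.
Series current: I = V1/(R1 + R2) = 5/(2 + 5600) = 5/5602 = 0.0008925 A
V_R2 = I × R2 = V1 × R2/(R1 + R2) = 5 × 5600/5602 = 4.998 V

Final answer: 4.998 V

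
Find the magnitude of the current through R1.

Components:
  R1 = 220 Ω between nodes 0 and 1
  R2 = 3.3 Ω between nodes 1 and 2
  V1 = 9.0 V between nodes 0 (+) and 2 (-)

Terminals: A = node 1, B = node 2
Nodal analysis, taking node 2 as the 0 V reference.
Source V1 fixes V_0 = 9 V.
KCL at each unknown node (sum of currents leaving = 0; resistances in Ω):
  Node 1: (V_1 - 9)/220 + (V_1 - 0)/3.3 = 0
Collecting terms: 0.3076 × V_1 = 0.04091  =>  V_1 = 0.133 V
I_R1 = (V_0 - V_1)/R1 = (9 - 0.133)/220 = 0.0403 A
|I_R1| = 0.0403 A

Final answer: |I_R1| = 0.0403 A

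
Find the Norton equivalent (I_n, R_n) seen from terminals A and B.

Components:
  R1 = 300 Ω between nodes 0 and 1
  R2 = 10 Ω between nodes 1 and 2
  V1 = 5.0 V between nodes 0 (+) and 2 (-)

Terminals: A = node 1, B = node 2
Find the Thévenin equivalent first; then I_n = V_th/R_th and R_n = R_th.
Step 1 — V_th is the open-circuit voltage V_A - V_B (nothing connected across the terminals).
Nodal analysis, taking node 2 as the 0 V reference.
Source V1 fixes V_0 = 5 V.
KCL at each unknown node (sum of currents leaving = 0; resistances in Ω):
  Node 1: (V_1 - 5)/300 + (V_1 - 0)/10 = 0
Collecting terms: 0.1033 × V_1 = 0.01667  =>  V_1 = 0.1613 V
V_th = V_1 - V_2 = 0.1613 - 0 = 0.1613 V
Step 2 — R_th: zero the source — replace V1 by a short circuit (node 2 merges into node 0) — and find the resistance seen between A (node 1) and B (node 0).
Reduce the network between node 1 (A) and node 0 (B) by series/parallel combination:
  Rp1 = R1 ‖ R2 (parallel, both between nodes 0 and 1) = 1/(1/300 + 1/10) = 9.677 Ω
R_th = 9.677 Ω
I_n = V_th/R_th = 0.1613/9.677 = 0.01667 A, and R_n = R_th = 9.677 Ω

Final answer: I_n = 0.01667 A, R_n = 9.677 Ω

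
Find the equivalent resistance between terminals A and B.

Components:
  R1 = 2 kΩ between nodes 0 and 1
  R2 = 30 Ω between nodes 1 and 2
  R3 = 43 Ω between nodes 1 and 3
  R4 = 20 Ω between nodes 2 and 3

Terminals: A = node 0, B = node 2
Reduce the network between node 0 (A) and node 2 (B) by series/parallel combination:
  Rs1 = R3 + R4 (series, joined only at node 3) = 43 + 20 = 63 Ω
  Rp1 = R2 ‖ Rs1 (parallel, both between nodes 1 and 2) = 1/(1/30 + 1/63) = 20.32 Ω
  Rs2 = R1 + Rp1 (series, joined only at node 1) = 2000 + 20.32 = 2020 Ω
R_eq = 2.02 kΩ

Final answer: 2.02 kΩ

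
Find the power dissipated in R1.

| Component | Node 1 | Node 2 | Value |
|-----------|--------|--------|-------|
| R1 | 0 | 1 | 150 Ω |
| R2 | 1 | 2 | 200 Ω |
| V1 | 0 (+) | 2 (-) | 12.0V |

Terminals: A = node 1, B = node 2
Nodal analysis, taking node 2 as the 0 V reference.
Source V1 fixes V_0 = 12 V.
KCL at each unknown node (sum of currents leaving = 0; resistances in Ω):
  Node 1: (V_1 - 12)/150 + (V_1 - 0)/200 = 0
Collecting terms: 0.01167 × V_1 = 0.08  =>  V_1 = 6.857 V
I_R1 = (V_0 - V_1)/R1 = (12 - 6.857)/150 = 0.03429 A
P_R1 = I_R1² × R1 = (0.03429)² × 150 = 0.1763 W

Final answer: 0.1763 W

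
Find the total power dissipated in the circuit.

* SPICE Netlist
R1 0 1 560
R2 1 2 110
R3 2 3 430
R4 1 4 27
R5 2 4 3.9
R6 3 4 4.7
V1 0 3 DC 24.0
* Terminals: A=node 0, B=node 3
Nodal analysis, taking node 3 as the 0 V reference.
Source V1 fixes V_0 = 24 V.
KCL at each unknown node (sum of currents leaving = 0; resistances in Ω):
  Node 1: (V_1 - 24)/560 + (V_1 - V_2)/110 + (V_1 - V_4)/27 = 0
  Node 2: (V_2 - V_1)/110 + (V_2 - 0)/430 + (V_2 - V_4)/3.9 = 0
  Node 4: (V_4 - V_1)/27 + (V_4 - V_2)/3.9 + (V_4 - 0)/4.7 = 0
Collecting terms (coefficients in siemens):
  0.04791·V_1 - 0.009091·V_2 - 0.03704·V_4 = 0.04286
  0.2678·V_2 - 0.009091·V_1 - 0.2564·V_4 = 0
  0.5062·V_4 - 0.03704·V_1 - 0.2564·V_2 = 0
Solving these 3 simultaneous equations (Gaussian elimination) gives:
  V_1 = 1.083 V, V_2 = 0.2186 V, V_4 = 0.19 V
Power in each resistor, P = (ΔV)²/R:
  P_R1 = (24 - 1.083)²/560 = 0.9379 W
  P_R2 = (1.083 - 0.2186)²/110 = 0.006789 W
  P_R3 = (0.2186 - 0)²/430 = 0.0001111 W
  P_R4 = (1.083 - 0.19)²/27 = 0.02952 W
  P_R5 = (0.2186 - 0.19)²/3.9 = 0.0002106 W
  P_R6 = (0 - 0.19)²/4.7 = 0.007677 W
P_total = P_R1 + P_R2 + P_R3 + P_R4 + P_R5 + P_R6 = 0.9822 W

Final answer: 0.9822 W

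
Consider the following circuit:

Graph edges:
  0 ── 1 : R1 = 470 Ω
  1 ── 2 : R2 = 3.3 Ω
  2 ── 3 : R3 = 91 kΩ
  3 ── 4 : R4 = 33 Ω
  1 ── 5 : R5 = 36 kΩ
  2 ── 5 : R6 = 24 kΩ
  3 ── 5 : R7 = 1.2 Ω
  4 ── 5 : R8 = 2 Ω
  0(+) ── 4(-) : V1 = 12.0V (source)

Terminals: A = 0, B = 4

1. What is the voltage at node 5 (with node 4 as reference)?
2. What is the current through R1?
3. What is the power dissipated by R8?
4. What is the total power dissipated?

Nodal analysis, taking node 4 as the 0 V reference.
Source V1 fixes V_0 = 12 V.
KCL at each unknown node (sum of currents leaving = 0; resistances in Ω):
  Node 1: (V_1 - 12)/470 + (V_1 - V_2)/3.3 + (V_1 - V_5)/36000 = 0
  Node 2: (V_2 - V_1)/3.3 + (V_2 - V_3)/91000 + (V_2 - V_5)/24000 = 0
  Node 3: (V_3 - V_2)/91000 + (V_3 - 0)/33 + (V_3 - V_5)/1.2 = 0
  Node 5: (V_5 - V_1)/36000 + (V_5 - V_2)/24000 + (V_5 - V_3)/1.2 + (V_5 - 0)/2 = 0
Collecting terms (coefficients in siemens):
  0.3052·V_1 - 0.303·V_2 - 0.00002778·V_5 = 0.02553
  0.3031·V_2 - 0.303·V_1 - 0.00001099·V_3 - 0.00004167·V_5 = 0
  0.8636·V_3 - 0.00001099·V_2 - 0.8333·V_5 = 0
  1.333·V_5 - 0.00002778·V_1 - 0.00004167·V_2 - 0.8333·V_3 = 0
Solving these 4 simultaneous equations (Gaussian elimination) gives:
  V_1 = 11.56 V, V_2 = 11.56 V, V_3 = 0.001834 V, V_5 = 0.001748 V
Part 1:
  Read off the nodal solution: V_5 = 0.001748 V
Part 2:
  I_R1 = (V_0 - V_1)/R1 = (12 - 11.56)/470 = 0.0009298 A
  Magnitude: I_R1 = 0.0009298 A
Part 3:
  I_R8 = (V_4 - V_5)/R8 = (0 - 0.001748)/2 = -0.0008742 A
  P_R8 = I_R8² × R8 = (-0.0008742)² × 2 = 0.000001529 W
Part 4:
  Power in each resistor, P = (ΔV)²/R:
    P_R1 = (12 - 11.56)²/470 = 0.0004063 W
    P_R2 = (11.56 - 11.56)²/3.3 = 0.000001223 W
    P_R3 = (11.56 - 0.001834)²/91000 = 0.001468 W
    P_R4 = (0.001834 - 0)²/33 = 0.0000001019 W
    P_R5 = (11.56 - 0.001748)²/36000 = 0.003713 W
    P_R6 = (11.56 - 0.001748)²/24000 = 0.005567 W
    P_R7 = (0.001834 - 0.001748)²/1.2 = 0.000000006125 W
    P_R8 = (0 - 0.001748)²/2 = 0.000001529 W
  P_total = P_R1 + P_R2 + P_R3 + P_R4 + P_R5 + P_R6 + P_R7 + P_R8 = 0.01116 W

Final answers:
1. V_5 = 0.001748 V
2. I_R1 = 0.0009298 A
3. P_R8 = 1.529e-06 W
4. P_total = 0.01116 W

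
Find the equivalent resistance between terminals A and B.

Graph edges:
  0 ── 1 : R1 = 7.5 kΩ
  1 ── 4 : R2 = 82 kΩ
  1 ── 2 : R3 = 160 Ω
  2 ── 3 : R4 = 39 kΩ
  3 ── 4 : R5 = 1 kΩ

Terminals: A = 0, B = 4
Reduce the network between node 0 (A) and node 4 (B) by series/parallel combination:
  Rs1 = R3 + R4 (series, joined only at node 2) = 160 + 39000 = 39160 Ω
  Rs2 = R5 + Rs1 (series, joined only at node 3) = 1000 + 39160 = 40160 Ω
  Rp1 = R2 ‖ Rs2 (parallel, both between nodes 1 and 4) = 1/(1/82000 + 1/40160) = 26960 Ω
  Rs3 = R1 + Rp1 (series, joined only at node 1) = 7500 + 26960 = 34460 Ω
R_eq = 34.46 kΩ

Final answer: 34.46 kΩ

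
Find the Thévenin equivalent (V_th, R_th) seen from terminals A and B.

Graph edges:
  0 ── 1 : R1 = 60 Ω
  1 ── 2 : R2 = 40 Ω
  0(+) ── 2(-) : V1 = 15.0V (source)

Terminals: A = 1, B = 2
Step 1 — V_th is the open-circuit voltage V_A - V_B (nothing connected across the terminals).
Nodal analysis, taking node 2 as the 0 V reference.
Source V1 fixes V_0 = 15 V.
KCL at each unknown node (sum of currents leaving = 0; resistances in Ω):
  Node 1: (V_1 - 15)/60 + (V_1 - 0)/40 = 0
Collecting terms: 0.04167 × V_1 = 0.25  =>  V_1 = 6 V
V_th = V_1 - V_2 = 6 - 0 = 6 V
Step 2 — R_th: zero the source — replace V1 by a short circuit (node 2 merges into node 0) — and find the resistance seen between A (node 1) and B (node 0).
Reduce the network between node 1 (A) and node 0 (B) by series/parallel combination:
  Rp1 = R1 ‖ R2 (parallel, both between nodes 0 and 1) = 1/(1/60 + 1/40) = 24 Ω
R_th = 24 Ω

Final answer: V_th = 6 V, R_th = 24 Ω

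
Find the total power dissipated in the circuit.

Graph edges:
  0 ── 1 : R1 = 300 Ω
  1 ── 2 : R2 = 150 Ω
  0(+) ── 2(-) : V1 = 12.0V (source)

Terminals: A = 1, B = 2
Nodal analysis, taking node 2 as the 0 V reference.
Source V1 fixes V_0 = 12 V.
KCL at each unknown node (sum of currents leaving = 0; resistances in Ω):
  Node 1: (V_1 - 12)/300 + (V_1 - 0)/150 = 0
Collecting terms: 0.01 × V_1 = 0.04  =>  V_1 = 4 V
Power in each resistor, P = (ΔV)²/R:
  P_R1 = (12 - 4)²/300 = 0.2133 W
  P_R2 = (4 - 0)²/150 = 0.1067 W
P_total = P_R1 + P_R2 = 0.32 W

Final answer: 0.32 W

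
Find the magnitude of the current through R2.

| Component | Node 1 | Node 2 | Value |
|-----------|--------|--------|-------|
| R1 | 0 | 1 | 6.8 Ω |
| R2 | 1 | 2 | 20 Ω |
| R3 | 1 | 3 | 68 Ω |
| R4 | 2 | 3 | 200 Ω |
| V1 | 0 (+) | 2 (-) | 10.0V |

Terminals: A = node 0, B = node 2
Nodal analysis, taking node 2 as the 0 V reference.
Source V1 fixes V_0 = 10 V.
KCL at each unknown node (sum of currents leaving = 0; resistances in Ω):
  Node 1: (V_1 - 10)/6.8 + (V_1 - 0)/20 + (V_1 - V_3)/68 = 0
  Node 3: (V_3 - V_1)/68 + (V_3 - 0)/200 = 0
Collecting terms (coefficients in siemens):
  0.2118·V_1 - 0.01471·V_3 = 1.471
  0.01971·V_3 - 0.01471·V_1 = 0
Determinant D = (0.2118)(0.01971) - (-0.01471)(-0.01471) = 0.003957
V_1 = [(1.471)(0.01971) - (-0.01471)(0)]/D = 7.324 V
V_3 = [(0.2118)(0) - (1.471)(-0.01471)]/D = 5.466 V
I_R2 = (V_1 - V_2)/R2 = (7.324 - 0)/20 = 0.3662 A
|I_R2| = 0.3662 A

Final answer: |I_R2| = 0.3662 A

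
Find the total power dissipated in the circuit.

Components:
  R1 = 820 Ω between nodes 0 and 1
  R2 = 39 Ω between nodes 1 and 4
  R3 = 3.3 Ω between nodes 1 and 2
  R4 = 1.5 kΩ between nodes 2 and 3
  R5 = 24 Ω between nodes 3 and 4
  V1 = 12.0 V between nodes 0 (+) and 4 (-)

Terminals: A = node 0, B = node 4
Nodal analysis, taking node 4 as the 0 V reference.
Source V1 fixes V_0 = 12 V.
KCL at each unknown node (sum of currents leaving = 0; resistances in Ω):
  Node 1: (V_1 - 12)/820 + (V_1 - 0)/39 + (V_1 - V_2)/3.3 = 0
  Node 2: (V_2 - V_1)/3.3 + (V_2 - V_3)/1500 = 0
  Node 3: (V_3 - V_2)/1500 + (V_3 - 0)/24 = 0
Collecting terms (coefficients in siemens):
  0.3299·V_1 - 0.303·V_2 = 0.01463
  0.3037·V_2 - 0.303·V_1 - 0.0006667·V_3 = 0
  0.04233·V_3 - 0.0006667·V_2 = 0
Solving these 3 simultaneous equations (Gaussian elimination) gives:
  V_1 = 0.5319 V, V_2 = 0.5307 V, V_3 = 0.008358 V
Power in each resistor, P = (ΔV)²/R:
  P_R1 = (12 - 0.5319)²/820 = 0.1604 W
  P_R2 = (0.5319 - 0)²/39 = 0.007253 W
  P_R3 = (0.5319 - 0.5307)²/3.3 = 0.0000004002 W
  P_R4 = (0.5307 - 0.008358)²/1500 = 0.0001819 W
  P_R5 = (0.008358 - 0)²/24 = 0.00000291 W
P_total = P_R1 + P_R2 + P_R3 + P_R4 + P_R5 = 0.1678 W

Final answer: 0.1678 W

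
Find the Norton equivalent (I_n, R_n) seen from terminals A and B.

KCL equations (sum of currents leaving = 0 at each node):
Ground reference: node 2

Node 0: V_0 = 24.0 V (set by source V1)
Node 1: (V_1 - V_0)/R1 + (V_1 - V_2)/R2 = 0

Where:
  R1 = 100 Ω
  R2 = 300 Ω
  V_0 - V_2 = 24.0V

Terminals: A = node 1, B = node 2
Find the Thévenin equivalent first; then I_n = V_th/R_th and R_n = R_th.
Step 1 — V_th is the open-circuit voltage V_A - V_B (nothing connected across the terminals).
Nodal analysis, taking node 2 as the 0 V reference.
Source V1 fixes V_0 = 24 V.
KCL at each unknown node (sum of currents leaving = 0; resistances in Ω):
  Node 1: (V_1 - 24)/100 + (V_1 - 0)/300 = 0
Collecting terms: 0.01333 × V_1 = 0.24  =>  V_1 = 18 V
V_th = V_1 - V_2 = 18 - 0 = 18 V
Step 2 — R_th: zero the source — replace V1 by a short circuit (node 2 merges into node 0) — and find the resistance seen between A (node 1) and B (node 0).
Reduce the network between node 1 (A) and node 0 (B) by series/parallel combination:
  Rp1 = R1 ‖ R2 (parallel, both between nodes 0 and 1) = 1/(1/100 + 1/300) = 75 Ω
R_th = 75 Ω
I_n = V_th/R_th = 18/75 = 0.24 A, and R_n = R_th = 75 Ω

Final answer: I_n = 0.24 A, R_n = 75 Ω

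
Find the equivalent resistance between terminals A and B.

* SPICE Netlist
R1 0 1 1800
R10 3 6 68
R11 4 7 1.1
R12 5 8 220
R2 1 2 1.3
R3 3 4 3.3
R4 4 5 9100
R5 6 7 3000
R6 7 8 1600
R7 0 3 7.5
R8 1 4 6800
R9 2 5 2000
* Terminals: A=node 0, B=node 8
The network is not a plain series/parallel combination. Inject a 1 A test current into terminal A (node 0) and return it from terminal B (node 8); then R_eq = V_A / (1 A).
Nodal analysis, taking node 8 as the 0 V reference.
Current source I_test pushes 1 A into node 0 and draws it out of node 8.
KCL at each unknown node (sum of currents leaving = 0; resistances in Ω):
  Node 0: (V_0 - V_1)/1800 + (V_0 - V_3)/7.5 - 1 = 0
  Node 1: (V_1 - V_0)/1800 + (V_1 - V_2)/1.3 + (V_1 - V_4)/6800 = 0
  Node 2: (V_2 - V_1)/1.3 + (V_2 - V_5)/2000 = 0
  Node 3: (V_3 - V_0)/7.5 + (V_3 - V_4)/3.3 + (V_3 - V_6)/68 = 0
  Node 4: (V_4 - V_1)/6800 + (V_4 - V_3)/3.3 + (V_4 - V_5)/9100 + (V_4 - V_7)/1.1 = 0
  Node 5: (V_5 - V_2)/2000 + (V_5 - V_4)/9100 + (V_5 - 0)/220 = 0
  Node 6: (V_6 - V_3)/68 + (V_6 - V_7)/3000 = 0
  Node 7: (V_7 - V_4)/1.1 + (V_7 - V_6)/3000 + (V_7 - 0)/1600 = 0
Collecting terms (coefficients in siemens):
  0.1339·V_0 - 0.0005556·V_1 - 0.1333·V_3 = 1
  0.7699·V_1 - 0.0005556·V_0 - 0.7692·V_2 - 0.0001471·V_4 = 0
  0.7697·V_2 - 0.7692·V_1 - 0.0005·V_5 = 0
  0.4511·V_3 - 0.1333·V_0 - 0.303·V_4 - 0.01471·V_6 = 0
  1.212·V_4 - 0.0001471·V_1 - 0.303·V_3 - 0.0001099·V_5 - 0.9091·V_7 = 0
  0.005155·V_5 - 0.0005·V_2 - 0.0001099·V_4 = 0
  0.01504·V_6 - 0.01471·V_3 - 0.0003333·V_7 = 0
  0.91·V_7 - 0.9091·V_4 - 0.0003333·V_6 = 0
Solving these 8 simultaneous equations (Gaussian elimination) gives:
  V_0 = 1013 V, V_1 = 625 V, V_2 = 624.6 V, V_3 = 1007 V
  V_4 = 1004 V, V_5 = 81.99 V, V_6 = 1007 V, V_7 = 1004 V
R_eq = V_0 / 1 A = 1013 Ω = 1.013 kΩ

Final answer: 1.013 kΩ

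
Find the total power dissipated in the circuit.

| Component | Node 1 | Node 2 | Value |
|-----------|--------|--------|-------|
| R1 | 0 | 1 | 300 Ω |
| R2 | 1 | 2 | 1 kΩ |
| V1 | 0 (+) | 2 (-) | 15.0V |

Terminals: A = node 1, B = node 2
Nodal analysis, taking node 2 as the 0 V reference.
Source V1 fixes V_0 = 15 V.
KCL at each unknown node (sum of currents leaving = 0; resistances in Ω):
  Node 1: (V_1 - 15)/300 + (V_1 - 0)/1000 = 0
Collecting terms: 0.004333 × V_1 = 0.05  =>  V_1 = 11.54 V
Power in each resistor, P = (ΔV)²/R:
  P_R1 = (15 - 11.54)²/300 = 0.03994 W
  P_R2 = (11.54 - 0)²/1000 = 0.1331 W
P_total = P_R1 + P_R2 = 0.1731 W

Final answer: 0.1731 W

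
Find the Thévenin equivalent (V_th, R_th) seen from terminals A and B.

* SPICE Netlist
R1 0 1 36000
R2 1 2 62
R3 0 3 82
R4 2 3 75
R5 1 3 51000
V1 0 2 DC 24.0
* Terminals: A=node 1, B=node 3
Step 1 — V_th is the open-circuit voltage V_A - V_B (nothing connected across the terminals).
Nodal analysis, taking node 2 as the 0 V reference.
Source V1 fixes V_0 = 24 V.
KCL at each unknown node (sum of currents leaving = 0; resistances in Ω):
  Node 1: (V_1 - 24)/36000 + (V_1 - 0)/62 + (V_1 - V_3)/51000 = 0
  Node 3: (V_3 - 24)/82 + (V_3 - 0)/75 + (V_3 - V_1)/51000 = 0
Collecting terms (coefficients in siemens):
  0.01618·V_1 - 0.00001961·V_3 = 0.0006667
  0.02555·V_3 - 0.00001961·V_1 = 0.2927
Determinant D = (0.01618)(0.02555) - (-0.00001961)(-0.00001961) = 0.0004133
V_1 = [(0.0006667)(0.02555) - (-0.00001961)(0.2927)]/D = 0.0551 V
V_3 = [(0.01618)(0.2927) - (0.0006667)(-0.00001961)]/D = 11.46 V
V_th = V_1 - V_3 = 0.0551 - 11.46 = -11.4 V
Step 2 — R_th: zero the source — replace V1 by a short circuit (node 2 merges into node 0) — and find the resistance seen between A (node 1) and B (node 3).
Reduce the network between node 1 (A) and node 3 (B) by series/parallel combination:
  Rp1 = R1 ‖ R2 (parallel, both between nodes 0 and 1) = 1/(1/36000 + 1/62) = 61.89 Ω
  Rp2 = R3 ‖ R4 (parallel, both between nodes 0 and 3) = 1/(1/82 + 1/75) = 39.17 Ω
  Rs1 = Rp1 + Rp2 (series, joined only at node 0) = 61.89 + 39.17 = 101.1 Ω
  Rp3 = R5 ‖ Rs1 (parallel, both between nodes 1 and 3) = 1/(1/51000 + 1/101.1) = 100.9 Ω
R_th = 100.9 Ω

Final answer: V_th = -11.4 V, R_th = 100.9 Ω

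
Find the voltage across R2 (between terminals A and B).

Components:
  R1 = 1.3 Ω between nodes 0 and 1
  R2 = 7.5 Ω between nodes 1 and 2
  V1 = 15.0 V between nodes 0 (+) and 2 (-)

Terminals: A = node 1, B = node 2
R1 and R2 are in series across V1 (node 0 → node 1 → node 2), and the output A–B is taken across R2, so this is a voltage divider.
Series current: I = V1/(R1 + R2) = 15/(1.3 + 7.5) = 15/8.8 = 1.705 A
V_R2 = I × R2 = V1 × R2/(R1 + R2) = 15 × 7.5/8.8 = 12.78 V

Final answer: 12.78 V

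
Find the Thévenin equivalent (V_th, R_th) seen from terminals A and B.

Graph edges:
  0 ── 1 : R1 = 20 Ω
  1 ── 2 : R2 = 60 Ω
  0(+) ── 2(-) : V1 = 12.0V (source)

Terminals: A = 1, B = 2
Step 1 — V_th is the open-circuit voltage V_A - V_B (nothing connected across the terminals).
Nodal analysis, taking node 2 as the 0 V reference.
Source V1 fixes V_0 = 12 V.
KCL at each unknown node (sum of currents leaving = 0; resistances in Ω):
  Node 1: (V_1 - 12)/20 + (V_1 - 0)/60 = 0
Collecting terms: 0.06667 × V_1 = 0.6  =>  V_1 = 9 V
V_th = V_1 - V_2 = 9 - 0 = 9 V
Step 2 — R_th: zero the source — replace V1 by a short circuit (node 2 merges into node 0) — and find the resistance seen between A (node 1) and B (node 0).
Reduce the network between node 1 (A) and node 0 (B) by series/parallel combination:
  Rp1 = R1 ‖ R2 (parallel, both between nodes 0 and 1) = 1/(1/20 + 1/60) = 15 Ω
R_th = 15 Ω

Final answer: V_th = 9 V, R_th = 15 Ω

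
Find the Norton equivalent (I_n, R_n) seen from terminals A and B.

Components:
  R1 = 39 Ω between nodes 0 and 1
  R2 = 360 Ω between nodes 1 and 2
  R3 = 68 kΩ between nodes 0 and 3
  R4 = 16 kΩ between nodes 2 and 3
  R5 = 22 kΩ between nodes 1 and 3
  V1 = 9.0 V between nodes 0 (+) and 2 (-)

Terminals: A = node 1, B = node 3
Find the Thévenin equivalent first; then I_n = V_th/R_th and R_n = R_th.
Step 1 — V_th is the open-circuit voltage V_A - V_B (nothing connected across the terminals).
Nodal analysis, taking node 2 as the 0 V reference.
Source V1 fixes V_0 = 9 V.
KCL at each unknown node (sum of currents leaving = 0; resistances in Ω):
  Node 1: (V_1 - 9)/39 + (V_1 - 0)/360 + (V_1 - V_3)/22000 = 0
  Node 3: (V_3 - 9)/68000 + (V_3 - 0)/16000 + (V_3 - V_1)/22000 = 0
Collecting terms (coefficients in siemens):
  0.02846·V_1 - 0.00004545·V_3 = 0.2308
  0.0001227·V_3 - 0.00004545·V_1 = 0.0001324
Determinant D = (0.02846)(0.0001227) - (-0.00004545)(-0.00004545) = 0.000003489
V_1 = [(0.2308)(0.0001227) - (-0.00004545)(0.0001324)]/D = 8.114 V
V_3 = [(0.02846)(0.0001324) - (0.2308)(-0.00004545)]/D = 4.086 V
V_th = V_1 - V_3 = 8.114 - 4.086 = 4.028 V
Step 2 — R_th: zero the source — replace V1 by a short circuit (node 2 merges into node 0) — and find the resistance seen between A (node 1) and B (node 3).
Reduce the network between node 1 (A) and node 3 (B) by series/parallel combination:
  Rp1 = R1 ‖ R2 (parallel, both between nodes 0 and 1) = 1/(1/39 + 1/360) = 35.19 Ω
  Rp2 = R3 ‖ R4 (parallel, both between nodes 0 and 3) = 1/(1/68000 + 1/16000) = 12950 Ω
  Rs1 = Rp1 + Rp2 (series, joined only at node 0) = 35.19 + 12950 = 12990 Ω
  Rp3 = R5 ‖ Rs1 (parallel, both between nodes 1 and 3) = 1/(1/22000 + 1/12990) = 8167 Ω
R_th = 8.167 kΩ
I_n = V_th/R_th = 4.028/8167 = 0.0004932 A, and R_n = R_th = 8.167 kΩ

Final answer: I_n = 0.0004932 A, R_n = 8.167 kΩ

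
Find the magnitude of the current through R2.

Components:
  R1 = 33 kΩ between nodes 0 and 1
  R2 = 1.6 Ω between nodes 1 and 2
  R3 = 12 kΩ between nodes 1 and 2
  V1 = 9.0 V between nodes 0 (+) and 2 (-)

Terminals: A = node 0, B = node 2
Nodal analysis, taking node 2 as the 0 V reference.
Source V1 fixes V_0 = 9 V.
KCL at each unknown node (sum of currents leaving = 0; resistances in Ω):
  Node 1: (V_1 - 9)/33000 + (V_1 - 0)/1.6 + (V_1 - 0)/12000 = 0
Collecting terms: 0.6251 × V_1 = 0.0002727  =>  V_1 = 0.0004363 V
I_R2 = (V_1 - V_2)/R2 = (0.0004363 - 0)/1.6 = 0.0002727 A
|I_R2| = 0.0002727 A

Final answer: |I_R2| = 0.0002727 A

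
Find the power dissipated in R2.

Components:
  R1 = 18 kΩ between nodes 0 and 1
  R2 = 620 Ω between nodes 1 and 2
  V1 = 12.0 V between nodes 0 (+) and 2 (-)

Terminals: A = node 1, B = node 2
Nodal analysis, taking node 2 as the 0 V reference.
Source V1 fixes V_0 = 12 V.
KCL at each unknown node (sum of currents leaving = 0; resistances in Ω):
  Node 1: (V_1 - 12)/18000 + (V_1 - 0)/620 = 0
Collecting terms: 0.001668 × V_1 = 0.0006667  =>  V_1 = 0.3996 V
I_R2 = (V_1 - V_2)/R2 = (0.3996 - 0)/620 = 0.0006445 A
P_R2 = I_R2² × R2 = (0.0006445)² × 620 = 0.0002575 W

Final answer: 0.0002575 W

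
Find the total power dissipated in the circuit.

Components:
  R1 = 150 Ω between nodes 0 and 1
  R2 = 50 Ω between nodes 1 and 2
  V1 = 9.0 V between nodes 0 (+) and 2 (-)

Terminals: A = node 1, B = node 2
Nodal analysis, taking node 2 as the 0 V reference.
Source V1 fixes V_0 = 9 V.
KCL at each unknown node (sum of currents leaving = 0; resistances in Ω):
  Node 1: (V_1 - 9)/150 + (V_1 - 0)/50 = 0
Collecting terms: 0.02667 × V_1 = 0.06  =>  V_1 = 2.25 V
Power in each resistor, P = (ΔV)²/R:
  P_R1 = (9 - 2.25)²/150 = 0.3038 W
  P_R2 = (2.25 - 0)²/50 = 0.1013 W
P_total = P_R1 + P_R2 = 0.405 W

Final answer: 0.405 W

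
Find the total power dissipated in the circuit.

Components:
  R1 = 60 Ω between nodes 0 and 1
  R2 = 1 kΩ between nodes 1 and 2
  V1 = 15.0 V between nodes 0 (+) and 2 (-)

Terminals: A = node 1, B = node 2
Nodal analysis, taking node 2 as the 0 V reference.
Source V1 fixes V_0 = 15 V.
KCL at each unknown node (sum of currents leaving = 0; resistances in Ω):
  Node 1: (V_1 - 15)/60 + (V_1 - 0)/1000 = 0
Collecting terms: 0.01767 × V_1 = 0.25  =>  V_1 = 14.15 V
Power in each resistor, P = (ΔV)²/R:
  P_R1 = (15 - 14.15)²/60 = 0.01201 W
  P_R2 = (14.15 - 0)²/1000 = 0.2002 W
P_total = P_R1 + P_R2 = 0.2123 W

Final answer: 0.2123 W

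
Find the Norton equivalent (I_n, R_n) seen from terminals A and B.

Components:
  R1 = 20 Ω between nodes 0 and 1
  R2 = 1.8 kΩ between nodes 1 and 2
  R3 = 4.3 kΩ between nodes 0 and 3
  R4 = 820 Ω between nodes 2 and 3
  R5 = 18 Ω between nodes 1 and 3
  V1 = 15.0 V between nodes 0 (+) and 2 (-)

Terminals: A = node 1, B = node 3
Find the Thévenin equivalent first; then I_n = V_th/R_th and R_n = R_th.
Step 1 — V_th is the open-circuit voltage V_A - V_B (nothing connected across the terminals).
Nodal analysis, taking node 2 as the 0 V reference.
Source V1 fixes V_0 = 15 V.
KCL at each unknown node (sum of currents leaving = 0; resistances in Ω):
  Node 1: (V_1 - 15)/20 + (V_1 - 0)/1800 + (V_1 - V_3)/18 = 0
  Node 3: (V_3 - 15)/4300 + (V_3 - 0)/820 + (V_3 - V_1)/18 = 0
Collecting terms (coefficients in siemens):
  0.1061·V_1 - 0.05556·V_3 = 0.75
  0.05701·V_3 - 0.05556·V_1 = 0.003488
Determinant D = (0.1061)(0.05701) - (-0.05556)(-0.05556) = 0.002963
V_1 = [(0.75)(0.05701) - (-0.05556)(0.003488)]/D = 14.5 V
V_3 = [(0.1061)(0.003488) - (0.75)(-0.05556)]/D = 14.19 V
V_th = V_1 - V_3 = 14.5 - 14.19 = 0.3081 V
Step 2 — R_th: zero the source — replace V1 by a short circuit (node 2 merges into node 0) — and find the resistance seen between A (node 1) and B (node 3).
Reduce the network between node 1 (A) and node 3 (B) by series/parallel combination:
  Rp1 = R1 ‖ R2 (parallel, both between nodes 0 and 1) = 1/(1/20 + 1/1800) = 19.78 Ω
  Rp2 = R3 ‖ R4 (parallel, both between nodes 0 and 3) = 1/(1/4300 + 1/820) = 688.7 Ω
  Rs1 = Rp1 + Rp2 (series, joined only at node 0) = 19.78 + 688.7 = 708.5 Ω
  Rp3 = R5 ‖ Rs1 (parallel, both between nodes 1 and 3) = 1/(1/18 + 1/708.5) = 17.55 Ω
R_th = 17.55 Ω
I_n = V_th/R_th = 0.3081/17.55 = 0.01755 A, and R_n = R_th = 17.55 Ω

Final answer: I_n = 0.01755 A, R_n = 17.55 Ω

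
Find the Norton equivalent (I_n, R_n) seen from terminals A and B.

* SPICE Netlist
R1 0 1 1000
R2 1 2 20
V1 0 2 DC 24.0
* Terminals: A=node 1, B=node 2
Find the Thévenin equivalent first; then I_n = V_th/R_th and R_n = R_th.
Step 1 — V_th is the open-circuit voltage V_A - V_B (nothing connected across the terminals).
Nodal analysis, taking node 2 as the 0 V reference.
Source V1 fixes V_0 = 24 V.
KCL at each unknown node (sum of currents leaving = 0; resistances in Ω):
  Node 1: (V_1 - 24)/1000 + (V_1 - 0)/20 = 0
Collecting terms: 0.051 × V_1 = 0.024  =>  V_1 = 0.4706 V
V_th = V_1 - V_2 = 0.4706 - 0 = 0.4706 V
Step 2 — R_th: zero the source — replace V1 by a short circuit (node 2 merges into node 0) — and find the resistance seen between A (node 1) and B (node 0).
Reduce the network between node 1 (A) and node 0 (B) by series/parallel combination:
  Rp1 = R1 ‖ R2 (parallel, both between nodes 0 and 1) = 1/(1/1000 + 1/20) = 19.61 Ω
R_th = 19.61 Ω
I_n = V_th/R_th = 0.4706/19.61 = 0.024 A, and R_n = R_th = 19.61 Ω

Final answer: I_n = 0.024 A, R_n = 19.61 Ω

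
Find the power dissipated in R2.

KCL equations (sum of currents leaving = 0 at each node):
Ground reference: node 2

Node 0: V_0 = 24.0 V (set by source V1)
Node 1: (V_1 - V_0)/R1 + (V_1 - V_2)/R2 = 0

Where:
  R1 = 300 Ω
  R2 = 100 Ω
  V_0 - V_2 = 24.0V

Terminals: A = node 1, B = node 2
Nodal analysis, taking node 2 as the 0 V reference.
Source V1 fixes V_0 = 24 V.
KCL at each unknown node (sum of currents leaving = 0; resistances in Ω):
  Node 1: (V_1 - 24)/300 + (V_1 - 0)/100 = 0
Collecting terms: 0.01333 × V_1 = 0.08  =>  V_1 = 6 V
I_R2 = (V_1 - V_2)/R2 = (6 - 0)/100 = 0.06 A
P_R2 = I_R2² × R2 = (0.06)² × 100 = 0.36 W

Final answer: 0.36 W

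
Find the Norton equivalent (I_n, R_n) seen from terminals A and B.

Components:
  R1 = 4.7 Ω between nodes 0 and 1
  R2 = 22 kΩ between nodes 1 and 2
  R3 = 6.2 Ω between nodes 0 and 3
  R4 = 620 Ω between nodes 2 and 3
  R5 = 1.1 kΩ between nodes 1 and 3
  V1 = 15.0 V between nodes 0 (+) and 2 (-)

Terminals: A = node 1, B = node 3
Find the Thévenin equivalent first; then I_n = V_th/R_th and R_n = R_th.
Step 1 — V_th is the open-circuit voltage V_A - V_B (nothing connected across the terminals).
Nodal analysis, taking node 2 as the 0 V reference.
Source V1 fixes V_0 = 15 V.
KCL at each unknown node (sum of currents leaving = 0; resistances in Ω):
  Node 1: (V_1 - 15)/4.7 + (V_1 - 0)/22000 + (V_1 - V_3)/1100 = 0
  Node 3: (V_3 - 15)/6.2 + (V_3 - 0)/620 + (V_3 - V_1)/1100 = 0
Collecting terms (coefficients in siemens):
  0.2137·V_1 - 0.0009091·V_3 = 3.191
  0.1638·V_3 - 0.0009091·V_1 = 2.419
Determinant D = (0.2137)(0.1638) - (-0.0009091)(-0.0009091) = 0.03501
V_1 = [(3.191)(0.1638) - (-0.0009091)(2.419)]/D = 15 V
V_3 = [(0.2137)(2.419) - (3.191)(-0.0009091)]/D = 14.85 V
V_th = V_1 - V_3 = 15 - 14.85 = 0.1439 V
Step 2 — R_th: zero the source — replace V1 by a short circuit (node 2 merges into node 0) — and find the resistance seen between A (node 1) and B (node 3).
Reduce the network between node 1 (A) and node 3 (B) by series/parallel combination:
  Rp1 = R1 ‖ R2 (parallel, both between nodes 0 and 1) = 1/(1/4.7 + 1/22000) = 4.699 Ω
  Rp2 = R3 ‖ R4 (parallel, both between nodes 0 and 3) = 1/(1/6.2 + 1/620) = 6.139 Ω
  Rs1 = Rp1 + Rp2 (series, joined only at node 0) = 4.699 + 6.139 = 10.84 Ω
  Rp3 = R5 ‖ Rs1 (parallel, both between nodes 1 and 3) = 1/(1/1100 + 1/10.84) = 10.73 Ω
R_th = 10.73 Ω
I_n = V_th/R_th = 0.1439/10.73 = 0.01341 A, and R_n = R_th = 10.73 Ω

Final answer: I_n = 0.01341 A, R_n = 10.73 Ω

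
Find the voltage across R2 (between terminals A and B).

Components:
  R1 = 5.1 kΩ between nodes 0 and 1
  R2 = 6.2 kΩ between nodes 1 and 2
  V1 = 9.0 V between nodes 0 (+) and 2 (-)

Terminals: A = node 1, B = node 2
R1 and R2 are in series across V1 (node 0 → node 1 → node 2), and the output A–B is taken across R2, so this is a voltage divider.
Series current: I = V1/(R1 + R2) = 9/(5100 + 6200) = 9/11300 = 0.0007965 A
V_R2 = I × R2 = V1 × R2/(R1 + R2) = 9 × 6200/11300 = 4.938 V

Final answer: 4.938 V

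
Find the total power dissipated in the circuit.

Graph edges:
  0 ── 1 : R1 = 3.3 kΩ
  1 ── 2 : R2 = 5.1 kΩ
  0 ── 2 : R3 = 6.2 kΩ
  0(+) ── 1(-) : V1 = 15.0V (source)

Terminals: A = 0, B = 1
Nodal analysis, taking node 1 as the 0 V reference.
Source V1 fixes V_0 = 15 V.
KCL at each unknown node (sum of currents leaving = 0; resistances in Ω):
  Node 2: (V_2 - 0)/5100 + (V_2 - 15)/6200 = 0
Collecting terms: 0.0003574 × V_2 = 0.002419  =>  V_2 = 6.77 V
Power in each resistor, P = (ΔV)²/R:
  P_R1 = (15 - 0)²/3300 = 0.06818 W
  P_R2 = (0 - 6.77)²/5100 = 0.008987 W
  P_R3 = (15 - 6.77)²/6200 = 0.01092 W
P_total = P_R1 + P_R2 + P_R3 = 0.08809 W

Final answer: 0.08809 W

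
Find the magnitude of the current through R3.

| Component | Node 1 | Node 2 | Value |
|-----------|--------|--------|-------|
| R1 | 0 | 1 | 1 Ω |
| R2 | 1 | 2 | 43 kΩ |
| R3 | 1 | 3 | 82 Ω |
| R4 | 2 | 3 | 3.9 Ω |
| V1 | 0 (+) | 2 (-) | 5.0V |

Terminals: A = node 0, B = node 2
Nodal analysis, taking node 2 as the 0 V reference.
Source V1 fixes V_0 = 5 V.
KCL at each unknown node (sum of currents leaving = 0; resistances in Ω):
  Node 1: (V_1 - 5)/1 + (V_1 - 0)/43000 + (V_1 - V_3)/82 = 0
  Node 3: (V_3 - V_1)/82 + (V_3 - 0)/3.9 = 0
Collecting terms (coefficients in siemens):
  1.012·V_1 - 0.0122·V_3 = 5
  0.2686·V_3 - 0.0122·V_1 = 0
Determinant D = (1.012)(0.2686) - (-0.0122)(-0.0122) = 0.2717
V_1 = [(5)(0.2686) - (-0.0122)(0)]/D = 4.942 V
V_3 = [(1.012)(0) - (5)(-0.0122)]/D = 0.2244 V
I_R3 = (V_1 - V_3)/R3 = (4.942 - 0.2244)/82 = 0.05754 A
|I_R3| = 0.05754 A

Final answer: |I_R3| = 0.05754 A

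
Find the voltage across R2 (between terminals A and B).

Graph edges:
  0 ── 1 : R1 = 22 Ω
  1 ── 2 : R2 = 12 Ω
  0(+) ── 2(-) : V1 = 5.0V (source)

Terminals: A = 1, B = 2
R1 and R2 are in series across V1 (node 0 → node 1 → node 2), and the output A–B is taken across R2, so this is a voltage divider.
Series current: I = V1/(R1 + R2) = 5/(22 + 12) = 5/34 = 0.1471 A
V_R2 = I × R2 = V1 × R2/(R1 + R2) = 5 × 12/34 = 1.765 V

Final answer: 1.765 V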